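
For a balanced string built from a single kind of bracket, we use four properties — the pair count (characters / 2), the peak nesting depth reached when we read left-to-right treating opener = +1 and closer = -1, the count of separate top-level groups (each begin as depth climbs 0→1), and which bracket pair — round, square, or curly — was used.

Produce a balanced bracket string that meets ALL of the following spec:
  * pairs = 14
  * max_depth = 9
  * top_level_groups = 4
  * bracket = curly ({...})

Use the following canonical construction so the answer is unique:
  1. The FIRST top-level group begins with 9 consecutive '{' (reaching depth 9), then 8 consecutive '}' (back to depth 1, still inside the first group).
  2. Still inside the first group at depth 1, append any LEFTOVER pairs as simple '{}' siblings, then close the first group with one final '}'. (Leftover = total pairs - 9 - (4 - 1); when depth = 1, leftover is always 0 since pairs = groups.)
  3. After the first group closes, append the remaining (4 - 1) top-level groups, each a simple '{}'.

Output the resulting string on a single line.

Spec: pairs=14 depth=9 groups=4
Leftover pairs = 14 - 9 - (4-1) = 2
First group: deep chain of depth 9 + 2 sibling pairs
Remaining 3 groups: simple '{}' each

Answer: {{{{{{{{{}}}}}}}}{}{}}{}{}{}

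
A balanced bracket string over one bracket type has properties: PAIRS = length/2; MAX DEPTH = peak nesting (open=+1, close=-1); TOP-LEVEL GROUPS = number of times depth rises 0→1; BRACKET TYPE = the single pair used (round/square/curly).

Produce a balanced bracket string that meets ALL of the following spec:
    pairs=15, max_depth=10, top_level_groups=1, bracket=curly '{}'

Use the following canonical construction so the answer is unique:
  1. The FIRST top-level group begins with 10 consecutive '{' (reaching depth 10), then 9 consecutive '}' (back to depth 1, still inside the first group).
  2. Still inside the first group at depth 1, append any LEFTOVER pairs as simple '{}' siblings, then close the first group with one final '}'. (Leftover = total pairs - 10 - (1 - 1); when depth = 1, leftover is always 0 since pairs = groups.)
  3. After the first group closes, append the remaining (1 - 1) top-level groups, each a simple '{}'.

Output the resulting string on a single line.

Answer: {{{{{{{{{{}}}}}}}}}{}{}{}{}{}}

Derivation:
Spec: pairs=15 depth=10 groups=1
Leftover pairs = 15 - 10 - (1-1) = 5
First group: deep chain of depth 10 + 5 sibling pairs
Remaining 0 groups: simple '{}' each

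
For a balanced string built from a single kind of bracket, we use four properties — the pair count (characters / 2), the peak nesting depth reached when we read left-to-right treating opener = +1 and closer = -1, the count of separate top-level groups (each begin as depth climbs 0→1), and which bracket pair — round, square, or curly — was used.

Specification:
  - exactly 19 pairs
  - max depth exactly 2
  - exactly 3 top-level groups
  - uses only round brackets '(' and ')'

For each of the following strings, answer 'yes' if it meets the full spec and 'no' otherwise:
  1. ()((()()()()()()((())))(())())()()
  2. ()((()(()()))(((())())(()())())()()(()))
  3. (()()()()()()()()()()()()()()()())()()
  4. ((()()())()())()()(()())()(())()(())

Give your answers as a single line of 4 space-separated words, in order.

Answer: no no yes no

Derivation:
String 1 '()((()()()()()()((())))(())())()()': depth seq [1 0 1 2 3 2 3 2 3 2 3 2 3 2 3 2 3 4 5 4 3 2 1 2 3 2 1 2 1 0 1 0 1 0]
  -> pairs=17 depth=5 groups=4 -> no
String 2 '()((()(()()))(((())())(()())())()()(()))': depth seq [1 0 1 2 3 2 3 4 3 4 3 2 1 2 3 4 5 4 3 4 3 2 3 4 3 4 3 2 3 2 1 2 1 2 1 2 3 2 1 0]
  -> pairs=20 depth=5 groups=2 -> no
String 3 '(()()()()()()()()()()()()()()()())()()': depth seq [1 2 1 2 1 2 1 2 1 2 1 2 1 2 1 2 1 2 1 2 1 2 1 2 1 2 1 2 1 2 1 2 1 0 1 0 1 0]
  -> pairs=19 depth=2 groups=3 -> yes
String 4 '((()()())()())()()(()())()(())()(())': depth seq [1 2 3 2 3 2 3 2 1 2 1 2 1 0 1 0 1 0 1 2 1 2 1 0 1 0 1 2 1 0 1 0 1 2 1 0]
  -> pairs=18 depth=3 groups=8 -> no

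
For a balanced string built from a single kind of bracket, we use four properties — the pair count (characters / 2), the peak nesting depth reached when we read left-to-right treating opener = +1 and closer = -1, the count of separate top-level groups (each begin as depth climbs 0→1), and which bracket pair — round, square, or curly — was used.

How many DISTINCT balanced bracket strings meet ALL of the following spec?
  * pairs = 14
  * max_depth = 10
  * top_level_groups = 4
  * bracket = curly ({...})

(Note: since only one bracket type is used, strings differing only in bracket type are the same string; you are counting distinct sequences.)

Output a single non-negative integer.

Spec: pairs=14 depth=10 groups=4
Count(depth <= 10) = 326872
Count(depth <= 9) = 326792
Count(depth == 10) = 326872 - 326792 = 80

Answer: 80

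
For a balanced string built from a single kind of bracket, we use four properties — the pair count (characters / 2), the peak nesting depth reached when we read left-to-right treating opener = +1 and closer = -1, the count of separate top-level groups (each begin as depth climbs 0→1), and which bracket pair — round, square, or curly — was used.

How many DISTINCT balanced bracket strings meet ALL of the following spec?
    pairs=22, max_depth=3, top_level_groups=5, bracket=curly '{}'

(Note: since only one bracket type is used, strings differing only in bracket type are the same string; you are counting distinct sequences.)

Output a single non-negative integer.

Answer: 55617695

Derivation:
Spec: pairs=22 depth=3 groups=5
Count(depth <= 3) = 55623680
Count(depth <= 2) = 5985
Count(depth == 3) = 55623680 - 5985 = 55617695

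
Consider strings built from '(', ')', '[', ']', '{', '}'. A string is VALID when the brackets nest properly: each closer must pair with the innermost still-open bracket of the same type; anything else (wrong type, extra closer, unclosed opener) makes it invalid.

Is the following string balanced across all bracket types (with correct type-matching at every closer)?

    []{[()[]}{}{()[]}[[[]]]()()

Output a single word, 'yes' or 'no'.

Answer: no

Derivation:
pos 0: push '['; stack = [
pos 1: ']' matches '['; pop; stack = (empty)
pos 2: push '{'; stack = {
pos 3: push '['; stack = {[
pos 4: push '('; stack = {[(
pos 5: ')' matches '('; pop; stack = {[
pos 6: push '['; stack = {[[
pos 7: ']' matches '['; pop; stack = {[
pos 8: saw closer '}' but top of stack is '[' (expected ']') → INVALID
Verdict: type mismatch at position 8: '}' closes '[' → no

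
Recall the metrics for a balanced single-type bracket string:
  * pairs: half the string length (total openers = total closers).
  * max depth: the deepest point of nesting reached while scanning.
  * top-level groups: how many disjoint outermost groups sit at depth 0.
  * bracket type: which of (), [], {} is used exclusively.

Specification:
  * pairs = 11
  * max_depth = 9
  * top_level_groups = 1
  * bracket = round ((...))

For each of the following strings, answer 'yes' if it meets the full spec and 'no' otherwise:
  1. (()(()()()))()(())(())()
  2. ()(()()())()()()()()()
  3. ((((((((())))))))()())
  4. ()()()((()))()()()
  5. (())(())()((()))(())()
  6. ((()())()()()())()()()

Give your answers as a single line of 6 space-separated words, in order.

Answer: no no yes no no no

Derivation:
String 1 '(()(()()()))()(())(())()': depth seq [1 2 1 2 3 2 3 2 3 2 1 0 1 0 1 2 1 0 1 2 1 0 1 0]
  -> pairs=12 depth=3 groups=5 -> no
String 2 '()(()()())()()()()()()': depth seq [1 0 1 2 1 2 1 2 1 0 1 0 1 0 1 0 1 0 1 0 1 0]
  -> pairs=11 depth=2 groups=8 -> no
String 3 '((((((((())))))))()())': depth seq [1 2 3 4 5 6 7 8 9 8 7 6 5 4 3 2 1 2 1 2 1 0]
  -> pairs=11 depth=9 groups=1 -> yes
String 4 '()()()((()))()()()': depth seq [1 0 1 0 1 0 1 2 3 2 1 0 1 0 1 0 1 0]
  -> pairs=9 depth=3 groups=7 -> no
String 5 '(())(())()((()))(())()': depth seq [1 2 1 0 1 2 1 0 1 0 1 2 3 2 1 0 1 2 1 0 1 0]
  -> pairs=11 depth=3 groups=6 -> no
String 6 '((()())()()()())()()()': depth seq [1 2 3 2 3 2 1 2 1 2 1 2 1 2 1 0 1 0 1 0 1 0]
  -> pairs=11 depth=3 groups=4 -> no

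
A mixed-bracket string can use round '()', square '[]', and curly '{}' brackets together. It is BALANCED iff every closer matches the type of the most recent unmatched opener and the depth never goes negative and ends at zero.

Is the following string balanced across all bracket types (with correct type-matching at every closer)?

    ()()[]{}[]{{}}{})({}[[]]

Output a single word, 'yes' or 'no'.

pos 0: push '('; stack = (
pos 1: ')' matches '('; pop; stack = (empty)
pos 2: push '('; stack = (
pos 3: ')' matches '('; pop; stack = (empty)
pos 4: push '['; stack = [
pos 5: ']' matches '['; pop; stack = (empty)
pos 6: push '{'; stack = {
pos 7: '}' matches '{'; pop; stack = (empty)
pos 8: push '['; stack = [
pos 9: ']' matches '['; pop; stack = (empty)
pos 10: push '{'; stack = {
pos 11: push '{'; stack = {{
pos 12: '}' matches '{'; pop; stack = {
pos 13: '}' matches '{'; pop; stack = (empty)
pos 14: push '{'; stack = {
pos 15: '}' matches '{'; pop; stack = (empty)
pos 16: saw closer ')' but stack is empty → INVALID
Verdict: unmatched closer ')' at position 16 → no

Answer: no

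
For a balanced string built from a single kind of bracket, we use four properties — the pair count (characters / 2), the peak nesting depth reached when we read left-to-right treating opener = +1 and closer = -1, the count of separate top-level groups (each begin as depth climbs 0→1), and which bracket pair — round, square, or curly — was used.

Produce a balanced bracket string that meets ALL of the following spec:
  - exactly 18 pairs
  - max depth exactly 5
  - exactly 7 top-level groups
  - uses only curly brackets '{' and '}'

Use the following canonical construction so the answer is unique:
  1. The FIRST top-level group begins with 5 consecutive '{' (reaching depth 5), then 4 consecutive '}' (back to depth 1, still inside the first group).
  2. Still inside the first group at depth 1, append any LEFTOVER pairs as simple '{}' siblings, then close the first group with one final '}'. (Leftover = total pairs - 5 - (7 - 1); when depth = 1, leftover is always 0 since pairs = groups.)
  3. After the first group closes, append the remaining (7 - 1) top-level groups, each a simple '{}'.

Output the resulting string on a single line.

Spec: pairs=18 depth=5 groups=7
Leftover pairs = 18 - 5 - (7-1) = 7
First group: deep chain of depth 5 + 7 sibling pairs
Remaining 6 groups: simple '{}' each

Answer: {{{{{}}}}{}{}{}{}{}{}{}}{}{}{}{}{}{}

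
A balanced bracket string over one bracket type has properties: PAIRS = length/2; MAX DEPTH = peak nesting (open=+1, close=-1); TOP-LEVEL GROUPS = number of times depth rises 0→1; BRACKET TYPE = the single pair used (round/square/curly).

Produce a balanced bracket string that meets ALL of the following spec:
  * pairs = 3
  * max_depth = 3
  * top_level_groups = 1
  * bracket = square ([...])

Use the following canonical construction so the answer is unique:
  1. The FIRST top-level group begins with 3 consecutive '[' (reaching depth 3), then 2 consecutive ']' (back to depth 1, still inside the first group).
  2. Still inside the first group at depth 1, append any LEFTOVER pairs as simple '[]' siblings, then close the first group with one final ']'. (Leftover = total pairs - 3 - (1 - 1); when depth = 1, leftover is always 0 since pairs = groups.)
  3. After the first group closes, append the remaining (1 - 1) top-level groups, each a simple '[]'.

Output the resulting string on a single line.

Spec: pairs=3 depth=3 groups=1
Leftover pairs = 3 - 3 - (1-1) = 0
First group: deep chain of depth 3 + 0 sibling pairs
Remaining 0 groups: simple '[]' each

Answer: [[[]]]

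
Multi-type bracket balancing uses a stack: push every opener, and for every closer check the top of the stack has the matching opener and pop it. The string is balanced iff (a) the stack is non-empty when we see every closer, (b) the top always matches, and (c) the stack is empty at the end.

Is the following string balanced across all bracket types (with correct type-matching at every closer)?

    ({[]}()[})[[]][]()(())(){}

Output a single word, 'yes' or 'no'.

Answer: no

Derivation:
pos 0: push '('; stack = (
pos 1: push '{'; stack = ({
pos 2: push '['; stack = ({[
pos 3: ']' matches '['; pop; stack = ({
pos 4: '}' matches '{'; pop; stack = (
pos 5: push '('; stack = ((
pos 6: ')' matches '('; pop; stack = (
pos 7: push '['; stack = ([
pos 8: saw closer '}' but top of stack is '[' (expected ']') → INVALID
Verdict: type mismatch at position 8: '}' closes '[' → no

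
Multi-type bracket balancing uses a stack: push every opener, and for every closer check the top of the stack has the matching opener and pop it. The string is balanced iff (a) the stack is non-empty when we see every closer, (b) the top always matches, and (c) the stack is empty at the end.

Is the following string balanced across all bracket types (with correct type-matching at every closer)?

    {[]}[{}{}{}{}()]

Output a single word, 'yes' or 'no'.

Answer: yes

Derivation:
pos 0: push '{'; stack = {
pos 1: push '['; stack = {[
pos 2: ']' matches '['; pop; stack = {
pos 3: '}' matches '{'; pop; stack = (empty)
pos 4: push '['; stack = [
pos 5: push '{'; stack = [{
pos 6: '}' matches '{'; pop; stack = [
pos 7: push '{'; stack = [{
pos 8: '}' matches '{'; pop; stack = [
pos 9: push '{'; stack = [{
pos 10: '}' matches '{'; pop; stack = [
pos 11: push '{'; stack = [{
pos 12: '}' matches '{'; pop; stack = [
pos 13: push '('; stack = [(
pos 14: ')' matches '('; pop; stack = [
pos 15: ']' matches '['; pop; stack = (empty)
end: stack empty → VALID
Verdict: properly nested → yes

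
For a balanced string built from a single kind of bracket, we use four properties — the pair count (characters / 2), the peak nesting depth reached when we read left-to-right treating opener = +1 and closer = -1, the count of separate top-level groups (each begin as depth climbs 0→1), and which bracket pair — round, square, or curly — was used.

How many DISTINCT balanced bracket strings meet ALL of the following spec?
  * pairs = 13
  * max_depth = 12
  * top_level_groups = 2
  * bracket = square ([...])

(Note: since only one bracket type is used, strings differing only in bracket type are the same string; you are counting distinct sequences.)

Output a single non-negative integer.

Spec: pairs=13 depth=12 groups=2
Count(depth <= 12) = 208012
Count(depth <= 11) = 208010
Count(depth == 12) = 208012 - 208010 = 2

Answer: 2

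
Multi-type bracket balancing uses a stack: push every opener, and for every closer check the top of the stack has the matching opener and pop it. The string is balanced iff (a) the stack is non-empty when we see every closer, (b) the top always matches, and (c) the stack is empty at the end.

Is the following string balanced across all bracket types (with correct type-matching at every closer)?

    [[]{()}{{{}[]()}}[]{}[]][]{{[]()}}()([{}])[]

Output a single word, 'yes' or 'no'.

pos 0: push '['; stack = [
pos 1: push '['; stack = [[
pos 2: ']' matches '['; pop; stack = [
pos 3: push '{'; stack = [{
pos 4: push '('; stack = [{(
pos 5: ')' matches '('; pop; stack = [{
pos 6: '}' matches '{'; pop; stack = [
pos 7: push '{'; stack = [{
pos 8: push '{'; stack = [{{
pos 9: push '{'; stack = [{{{
pos 10: '}' matches '{'; pop; stack = [{{
pos 11: push '['; stack = [{{[
pos 12: ']' matches '['; pop; stack = [{{
pos 13: push '('; stack = [{{(
pos 14: ')' matches '('; pop; stack = [{{
pos 15: '}' matches '{'; pop; stack = [{
pos 16: '}' matches '{'; pop; stack = [
pos 17: push '['; stack = [[
pos 18: ']' matches '['; pop; stack = [
pos 19: push '{'; stack = [{
pos 20: '}' matches '{'; pop; stack = [
pos 21: push '['; stack = [[
pos 22: ']' matches '['; pop; stack = [
pos 23: ']' matches '['; pop; stack = (empty)
pos 24: push '['; stack = [
pos 25: ']' matches '['; pop; stack = (empty)
pos 26: push '{'; stack = {
pos 27: push '{'; stack = {{
pos 28: push '['; stack = {{[
pos 29: ']' matches '['; pop; stack = {{
pos 30: push '('; stack = {{(
pos 31: ')' matches '('; pop; stack = {{
pos 32: '}' matches '{'; pop; stack = {
pos 33: '}' matches '{'; pop; stack = (empty)
pos 34: push '('; stack = (
pos 35: ')' matches '('; pop; stack = (empty)
pos 36: push '('; stack = (
pos 37: push '['; stack = ([
pos 38: push '{'; stack = ([{
pos 39: '}' matches '{'; pop; stack = ([
pos 40: ']' matches '['; pop; stack = (
pos 41: ')' matches '('; pop; stack = (empty)
pos 42: push '['; stack = [
pos 43: ']' matches '['; pop; stack = (empty)
end: stack empty → VALID
Verdict: properly nested → yes

Answer: yes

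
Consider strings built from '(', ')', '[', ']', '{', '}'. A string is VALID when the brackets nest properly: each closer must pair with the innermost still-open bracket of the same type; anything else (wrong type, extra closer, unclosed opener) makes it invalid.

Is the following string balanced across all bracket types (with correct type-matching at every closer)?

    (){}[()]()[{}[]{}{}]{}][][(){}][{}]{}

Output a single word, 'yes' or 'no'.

pos 0: push '('; stack = (
pos 1: ')' matches '('; pop; stack = (empty)
pos 2: push '{'; stack = {
pos 3: '}' matches '{'; pop; stack = (empty)
pos 4: push '['; stack = [
pos 5: push '('; stack = [(
pos 6: ')' matches '('; pop; stack = [
pos 7: ']' matches '['; pop; stack = (empty)
pos 8: push '('; stack = (
pos 9: ')' matches '('; pop; stack = (empty)
pos 10: push '['; stack = [
pos 11: push '{'; stack = [{
pos 12: '}' matches '{'; pop; stack = [
pos 13: push '['; stack = [[
pos 14: ']' matches '['; pop; stack = [
pos 15: push '{'; stack = [{
pos 16: '}' matches '{'; pop; stack = [
pos 17: push '{'; stack = [{
pos 18: '}' matches '{'; pop; stack = [
pos 19: ']' matches '['; pop; stack = (empty)
pos 20: push '{'; stack = {
pos 21: '}' matches '{'; pop; stack = (empty)
pos 22: saw closer ']' but stack is empty → INVALID
Verdict: unmatched closer ']' at position 22 → no

Answer: no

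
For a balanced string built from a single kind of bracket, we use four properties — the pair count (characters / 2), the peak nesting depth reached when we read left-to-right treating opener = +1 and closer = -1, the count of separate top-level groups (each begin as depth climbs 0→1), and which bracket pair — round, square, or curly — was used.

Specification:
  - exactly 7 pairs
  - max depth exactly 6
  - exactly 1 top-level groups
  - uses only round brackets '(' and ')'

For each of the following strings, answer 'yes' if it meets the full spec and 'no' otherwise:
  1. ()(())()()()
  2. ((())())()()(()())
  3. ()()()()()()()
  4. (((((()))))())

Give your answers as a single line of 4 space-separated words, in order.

String 1 '()(())()()()': depth seq [1 0 1 2 1 0 1 0 1 0 1 0]
  -> pairs=6 depth=2 groups=5 -> no
String 2 '((())())()()(()())': depth seq [1 2 3 2 1 2 1 0 1 0 1 0 1 2 1 2 1 0]
  -> pairs=9 depth=3 groups=4 -> no
String 3 '()()()()()()()': depth seq [1 0 1 0 1 0 1 0 1 0 1 0 1 0]
  -> pairs=7 depth=1 groups=7 -> no
String 4 '(((((()))))())': depth seq [1 2 3 4 5 6 5 4 3 2 1 2 1 0]
  -> pairs=7 depth=6 groups=1 -> yes

Answer: no no no yes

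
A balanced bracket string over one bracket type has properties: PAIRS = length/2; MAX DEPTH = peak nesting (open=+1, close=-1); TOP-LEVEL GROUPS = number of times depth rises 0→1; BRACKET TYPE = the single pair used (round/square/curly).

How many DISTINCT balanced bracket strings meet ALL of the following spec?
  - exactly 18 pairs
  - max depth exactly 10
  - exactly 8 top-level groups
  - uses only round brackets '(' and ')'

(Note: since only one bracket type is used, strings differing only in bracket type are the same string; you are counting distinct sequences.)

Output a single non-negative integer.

Answer: 192

Derivation:
Spec: pairs=18 depth=10 groups=8
Count(depth <= 10) = 3749452
Count(depth <= 9) = 3749260
Count(depth == 10) = 3749452 - 3749260 = 192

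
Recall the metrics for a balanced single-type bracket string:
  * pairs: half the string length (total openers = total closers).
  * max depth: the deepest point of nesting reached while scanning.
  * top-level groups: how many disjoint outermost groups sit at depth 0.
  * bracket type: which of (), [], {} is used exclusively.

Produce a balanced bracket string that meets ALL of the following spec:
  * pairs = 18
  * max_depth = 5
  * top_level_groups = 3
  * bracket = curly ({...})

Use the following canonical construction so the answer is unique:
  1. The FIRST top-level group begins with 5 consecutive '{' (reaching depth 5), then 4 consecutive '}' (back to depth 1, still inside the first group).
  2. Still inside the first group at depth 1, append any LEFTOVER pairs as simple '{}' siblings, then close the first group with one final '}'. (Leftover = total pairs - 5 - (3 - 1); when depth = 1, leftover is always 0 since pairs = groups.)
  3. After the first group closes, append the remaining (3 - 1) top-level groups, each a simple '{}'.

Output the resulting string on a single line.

Answer: {{{{{}}}}{}{}{}{}{}{}{}{}{}{}{}}{}{}

Derivation:
Spec: pairs=18 depth=5 groups=3
Leftover pairs = 18 - 5 - (3-1) = 11
First group: deep chain of depth 5 + 11 sibling pairs
Remaining 2 groups: simple '{}' each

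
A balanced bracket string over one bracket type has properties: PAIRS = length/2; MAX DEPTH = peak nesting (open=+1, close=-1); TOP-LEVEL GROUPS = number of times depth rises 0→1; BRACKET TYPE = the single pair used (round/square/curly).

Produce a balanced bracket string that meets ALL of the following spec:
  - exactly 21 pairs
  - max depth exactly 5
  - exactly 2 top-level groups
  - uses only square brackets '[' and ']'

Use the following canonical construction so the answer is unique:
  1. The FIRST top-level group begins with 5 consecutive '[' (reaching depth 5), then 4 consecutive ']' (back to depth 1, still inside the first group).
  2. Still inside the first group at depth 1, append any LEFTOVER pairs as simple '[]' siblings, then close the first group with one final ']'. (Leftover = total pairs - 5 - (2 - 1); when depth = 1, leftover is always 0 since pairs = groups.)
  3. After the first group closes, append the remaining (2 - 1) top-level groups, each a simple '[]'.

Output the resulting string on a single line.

Spec: pairs=21 depth=5 groups=2
Leftover pairs = 21 - 5 - (2-1) = 15
First group: deep chain of depth 5 + 15 sibling pairs
Remaining 1 groups: simple '[]' each

Answer: [[[[[]]]][][][][][][][][][][][][][][][]][]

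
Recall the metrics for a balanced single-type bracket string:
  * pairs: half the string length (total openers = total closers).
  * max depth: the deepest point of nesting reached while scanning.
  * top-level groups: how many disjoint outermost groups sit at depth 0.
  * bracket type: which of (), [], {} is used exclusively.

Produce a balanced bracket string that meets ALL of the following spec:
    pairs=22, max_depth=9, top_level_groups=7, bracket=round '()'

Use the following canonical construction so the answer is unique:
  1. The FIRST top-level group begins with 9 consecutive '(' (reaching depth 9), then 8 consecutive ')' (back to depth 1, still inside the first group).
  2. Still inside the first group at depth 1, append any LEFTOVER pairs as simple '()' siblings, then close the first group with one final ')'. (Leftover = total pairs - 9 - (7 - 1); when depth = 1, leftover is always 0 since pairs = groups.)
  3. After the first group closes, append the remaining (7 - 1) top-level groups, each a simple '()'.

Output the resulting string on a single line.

Spec: pairs=22 depth=9 groups=7
Leftover pairs = 22 - 9 - (7-1) = 7
First group: deep chain of depth 9 + 7 sibling pairs
Remaining 6 groups: simple '()' each

Answer: ((((((((())))))))()()()()()()())()()()()()()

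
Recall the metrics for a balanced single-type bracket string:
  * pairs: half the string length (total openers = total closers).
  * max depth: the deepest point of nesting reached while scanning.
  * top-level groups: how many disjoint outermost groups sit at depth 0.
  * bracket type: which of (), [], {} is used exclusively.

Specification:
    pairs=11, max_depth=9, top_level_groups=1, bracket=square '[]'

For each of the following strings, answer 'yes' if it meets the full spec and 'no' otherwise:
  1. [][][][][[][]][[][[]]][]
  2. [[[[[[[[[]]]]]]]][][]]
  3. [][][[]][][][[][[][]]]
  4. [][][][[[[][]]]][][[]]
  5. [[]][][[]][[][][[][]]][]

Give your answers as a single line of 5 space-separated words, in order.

Answer: no yes no no no

Derivation:
String 1 '[][][][][[][]][[][[]]][]': depth seq [1 0 1 0 1 0 1 0 1 2 1 2 1 0 1 2 1 2 3 2 1 0 1 0]
  -> pairs=12 depth=3 groups=7 -> no
String 2 '[[[[[[[[[]]]]]]]][][]]': depth seq [1 2 3 4 5 6 7 8 9 8 7 6 5 4 3 2 1 2 1 2 1 0]
  -> pairs=11 depth=9 groups=1 -> yes
String 3 '[][][[]][][][[][[][]]]': depth seq [1 0 1 0 1 2 1 0 1 0 1 0 1 2 1 2 3 2 3 2 1 0]
  -> pairs=11 depth=3 groups=6 -> no
String 4 '[][][][[[[][]]]][][[]]': depth seq [1 0 1 0 1 0 1 2 3 4 3 4 3 2 1 0 1 0 1 2 1 0]
  -> pairs=11 depth=4 groups=6 -> no
String 5 '[[]][][[]][[][][[][]]][]': depth seq [1 2 1 0 1 0 1 2 1 0 1 2 1 2 1 2 3 2 3 2 1 0 1 0]
  -> pairs=12 depth=3 groups=5 -> no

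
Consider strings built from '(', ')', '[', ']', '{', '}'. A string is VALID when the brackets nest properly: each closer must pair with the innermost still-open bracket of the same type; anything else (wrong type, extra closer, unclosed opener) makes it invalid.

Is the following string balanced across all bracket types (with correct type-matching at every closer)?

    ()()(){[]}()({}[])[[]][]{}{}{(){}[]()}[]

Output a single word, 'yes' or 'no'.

Answer: yes

Derivation:
pos 0: push '('; stack = (
pos 1: ')' matches '('; pop; stack = (empty)
pos 2: push '('; stack = (
pos 3: ')' matches '('; pop; stack = (empty)
pos 4: push '('; stack = (
pos 5: ')' matches '('; pop; stack = (empty)
pos 6: push '{'; stack = {
pos 7: push '['; stack = {[
pos 8: ']' matches '['; pop; stack = {
pos 9: '}' matches '{'; pop; stack = (empty)
pos 10: push '('; stack = (
pos 11: ')' matches '('; pop; stack = (empty)
pos 12: push '('; stack = (
pos 13: push '{'; stack = ({
pos 14: '}' matches '{'; pop; stack = (
pos 15: push '['; stack = ([
pos 16: ']' matches '['; pop; stack = (
pos 17: ')' matches '('; pop; stack = (empty)
pos 18: push '['; stack = [
pos 19: push '['; stack = [[
pos 20: ']' matches '['; pop; stack = [
pos 21: ']' matches '['; pop; stack = (empty)
pos 22: push '['; stack = [
pos 23: ']' matches '['; pop; stack = (empty)
pos 24: push '{'; stack = {
pos 25: '}' matches '{'; pop; stack = (empty)
pos 26: push '{'; stack = {
pos 27: '}' matches '{'; pop; stack = (empty)
pos 28: push '{'; stack = {
pos 29: push '('; stack = {(
pos 30: ')' matches '('; pop; stack = {
pos 31: push '{'; stack = {{
pos 32: '}' matches '{'; pop; stack = {
pos 33: push '['; stack = {[
pos 34: ']' matches '['; pop; stack = {
pos 35: push '('; stack = {(
pos 36: ')' matches '('; pop; stack = {
pos 37: '}' matches '{'; pop; stack = (empty)
pos 38: push '['; stack = [
pos 39: ']' matches '['; pop; stack = (empty)
end: stack empty → VALID
Verdict: properly nested → yes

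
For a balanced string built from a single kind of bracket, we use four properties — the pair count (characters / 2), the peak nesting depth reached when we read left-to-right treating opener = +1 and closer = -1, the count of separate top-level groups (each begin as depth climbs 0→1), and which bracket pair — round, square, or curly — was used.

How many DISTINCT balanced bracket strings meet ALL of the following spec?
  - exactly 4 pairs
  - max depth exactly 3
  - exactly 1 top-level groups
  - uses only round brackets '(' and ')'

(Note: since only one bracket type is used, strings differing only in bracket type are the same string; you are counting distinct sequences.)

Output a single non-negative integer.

Answer: 3

Derivation:
Spec: pairs=4 depth=3 groups=1
Count(depth <= 3) = 4
Count(depth <= 2) = 1
Count(depth == 3) = 4 - 1 = 3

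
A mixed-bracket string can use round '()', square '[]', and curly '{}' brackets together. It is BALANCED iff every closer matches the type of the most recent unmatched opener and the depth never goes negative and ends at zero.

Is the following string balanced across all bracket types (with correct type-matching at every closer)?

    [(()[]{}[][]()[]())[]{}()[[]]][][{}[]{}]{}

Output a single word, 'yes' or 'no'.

Answer: yes

Derivation:
pos 0: push '['; stack = [
pos 1: push '('; stack = [(
pos 2: push '('; stack = [((
pos 3: ')' matches '('; pop; stack = [(
pos 4: push '['; stack = [([
pos 5: ']' matches '['; pop; stack = [(
pos 6: push '{'; stack = [({
pos 7: '}' matches '{'; pop; stack = [(
pos 8: push '['; stack = [([
pos 9: ']' matches '['; pop; stack = [(
pos 10: push '['; stack = [([
pos 11: ']' matches '['; pop; stack = [(
pos 12: push '('; stack = [((
pos 13: ')' matches '('; pop; stack = [(
pos 14: push '['; stack = [([
pos 15: ']' matches '['; pop; stack = [(
pos 16: push '('; stack = [((
pos 17: ')' matches '('; pop; stack = [(
pos 18: ')' matches '('; pop; stack = [
pos 19: push '['; stack = [[
pos 20: ']' matches '['; pop; stack = [
pos 21: push '{'; stack = [{
pos 22: '}' matches '{'; pop; stack = [
pos 23: push '('; stack = [(
pos 24: ')' matches '('; pop; stack = [
pos 25: push '['; stack = [[
pos 26: push '['; stack = [[[
pos 27: ']' matches '['; pop; stack = [[
pos 28: ']' matches '['; pop; stack = [
pos 29: ']' matches '['; pop; stack = (empty)
pos 30: push '['; stack = [
pos 31: ']' matches '['; pop; stack = (empty)
pos 32: push '['; stack = [
pos 33: push '{'; stack = [{
pos 34: '}' matches '{'; pop; stack = [
pos 35: push '['; stack = [[
pos 36: ']' matches '['; pop; stack = [
pos 37: push '{'; stack = [{
pos 38: '}' matches '{'; pop; stack = [
pos 39: ']' matches '['; pop; stack = (empty)
pos 40: push '{'; stack = {
pos 41: '}' matches '{'; pop; stack = (empty)
end: stack empty → VALID
Verdict: properly nested → yes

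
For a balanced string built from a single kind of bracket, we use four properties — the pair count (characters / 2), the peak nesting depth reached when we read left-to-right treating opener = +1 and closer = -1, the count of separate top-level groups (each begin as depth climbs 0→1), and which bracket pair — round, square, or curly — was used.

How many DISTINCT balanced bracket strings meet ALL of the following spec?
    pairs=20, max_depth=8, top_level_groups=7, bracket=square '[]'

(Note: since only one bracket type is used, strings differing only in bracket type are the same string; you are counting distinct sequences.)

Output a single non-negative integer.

Answer: 2834888

Derivation:
Spec: pairs=20 depth=8 groups=7
Count(depth <= 8) = 120639848
Count(depth <= 7) = 117804960
Count(depth == 8) = 120639848 - 117804960 = 2834888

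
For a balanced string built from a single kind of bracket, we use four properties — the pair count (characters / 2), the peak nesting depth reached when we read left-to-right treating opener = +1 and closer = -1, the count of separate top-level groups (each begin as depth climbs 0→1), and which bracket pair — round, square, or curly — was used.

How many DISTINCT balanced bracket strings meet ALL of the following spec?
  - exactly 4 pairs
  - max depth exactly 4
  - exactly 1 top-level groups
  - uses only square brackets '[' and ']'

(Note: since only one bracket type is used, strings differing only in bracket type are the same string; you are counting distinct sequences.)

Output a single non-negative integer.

Spec: pairs=4 depth=4 groups=1
Count(depth <= 4) = 5
Count(depth <= 3) = 4
Count(depth == 4) = 5 - 4 = 1

Answer: 1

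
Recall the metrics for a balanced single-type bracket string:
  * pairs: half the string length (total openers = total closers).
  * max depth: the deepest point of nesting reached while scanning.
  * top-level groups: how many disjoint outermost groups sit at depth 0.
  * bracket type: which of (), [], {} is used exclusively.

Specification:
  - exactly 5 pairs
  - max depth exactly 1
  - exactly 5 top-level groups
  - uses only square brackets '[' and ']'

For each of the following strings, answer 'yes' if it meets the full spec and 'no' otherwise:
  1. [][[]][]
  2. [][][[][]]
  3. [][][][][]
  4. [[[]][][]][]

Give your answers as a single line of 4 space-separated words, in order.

Answer: no no yes no

Derivation:
String 1 '[][[]][]': depth seq [1 0 1 2 1 0 1 0]
  -> pairs=4 depth=2 groups=3 -> no
String 2 '[][][[][]]': depth seq [1 0 1 0 1 2 1 2 1 0]
  -> pairs=5 depth=2 groups=3 -> no
String 3 '[][][][][]': depth seq [1 0 1 0 1 0 1 0 1 0]
  -> pairs=5 depth=1 groups=5 -> yes
String 4 '[[[]][][]][]': depth seq [1 2 3 2 1 2 1 2 1 0 1 0]
  -> pairs=6 depth=3 groups=2 -> no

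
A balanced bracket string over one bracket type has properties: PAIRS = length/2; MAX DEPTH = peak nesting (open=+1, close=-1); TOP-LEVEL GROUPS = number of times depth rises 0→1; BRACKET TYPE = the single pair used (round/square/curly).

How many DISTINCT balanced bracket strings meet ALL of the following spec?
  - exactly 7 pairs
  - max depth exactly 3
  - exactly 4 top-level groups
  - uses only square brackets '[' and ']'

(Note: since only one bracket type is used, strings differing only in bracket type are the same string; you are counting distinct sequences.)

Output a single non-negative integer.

Spec: pairs=7 depth=3 groups=4
Count(depth <= 3) = 44
Count(depth <= 2) = 20
Count(depth == 3) = 44 - 20 = 24

Answer: 24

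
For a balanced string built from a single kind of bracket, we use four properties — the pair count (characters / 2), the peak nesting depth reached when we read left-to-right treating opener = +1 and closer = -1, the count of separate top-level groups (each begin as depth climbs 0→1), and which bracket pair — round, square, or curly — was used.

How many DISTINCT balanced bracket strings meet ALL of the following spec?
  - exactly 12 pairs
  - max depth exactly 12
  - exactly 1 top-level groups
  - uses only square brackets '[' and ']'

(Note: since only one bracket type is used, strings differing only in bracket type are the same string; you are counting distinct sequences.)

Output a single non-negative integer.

Answer: 1

Derivation:
Spec: pairs=12 depth=12 groups=1
Count(depth <= 12) = 58786
Count(depth <= 11) = 58785
Count(depth == 12) = 58786 - 58785 = 1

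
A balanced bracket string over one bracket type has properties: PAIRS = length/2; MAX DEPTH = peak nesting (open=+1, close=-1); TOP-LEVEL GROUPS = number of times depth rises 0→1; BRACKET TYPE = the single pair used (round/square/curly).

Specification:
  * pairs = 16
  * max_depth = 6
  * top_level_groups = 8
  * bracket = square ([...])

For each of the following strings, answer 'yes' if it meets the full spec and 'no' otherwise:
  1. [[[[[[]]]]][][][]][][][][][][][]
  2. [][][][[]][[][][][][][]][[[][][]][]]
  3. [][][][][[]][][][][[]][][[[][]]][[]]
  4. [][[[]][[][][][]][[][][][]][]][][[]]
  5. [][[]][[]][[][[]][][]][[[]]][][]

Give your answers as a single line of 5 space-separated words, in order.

String 1 '[[[[[[]]]]][][][]][][][][][][][]': depth seq [1 2 3 4 5 6 5 4 3 2 1 2 1 2 1 2 1 0 1 0 1 0 1 0 1 0 1 0 1 0 1 0]
  -> pairs=16 depth=6 groups=8 -> yes
String 2 '[][][][[]][[][][][][][]][[[][][]][]]': depth seq [1 0 1 0 1 0 1 2 1 0 1 2 1 2 1 2 1 2 1 2 1 2 1 0 1 2 3 2 3 2 3 2 1 2 1 0]
  -> pairs=18 depth=3 groups=6 -> no
String 3 '[][][][][[]][][][][[]][][[[][]]][[]]': depth seq [1 0 1 0 1 0 1 0 1 2 1 0 1 0 1 0 1 0 1 2 1 0 1 0 1 2 3 2 3 2 1 0 1 2 1 0]
  -> pairs=18 depth=3 groups=12 -> no
String 4 '[][[[]][[][][][]][[][][][]][]][][[]]': depth seq [1 0 1 2 3 2 1 2 3 2 3 2 3 2 3 2 1 2 3 2 3 2 3 2 3 2 1 2 1 0 1 0 1 2 1 0]
  -> pairs=18 depth=3 groups=4 -> no
String 5 '[][[]][[]][[][[]][][]][[[]]][][]': depth seq [1 0 1 2 1 0 1 2 1 0 1 2 1 2 3 2 1 2 1 2 1 0 1 2 3 2 1 0 1 0 1 0]
  -> pairs=16 depth=3 groups=7 -> no

Answer: yes no no no no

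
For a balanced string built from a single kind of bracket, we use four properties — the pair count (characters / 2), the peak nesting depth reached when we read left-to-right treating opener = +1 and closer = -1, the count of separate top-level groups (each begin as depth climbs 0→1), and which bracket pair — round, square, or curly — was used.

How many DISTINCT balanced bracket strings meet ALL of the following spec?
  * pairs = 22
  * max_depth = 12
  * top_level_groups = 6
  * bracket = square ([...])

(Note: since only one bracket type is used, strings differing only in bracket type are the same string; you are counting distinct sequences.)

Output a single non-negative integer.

Spec: pairs=22 depth=12 groups=6
Count(depth <= 12) = 3511267884
Count(depth <= 11) = 3509705448
Count(depth == 12) = 3511267884 - 3509705448 = 1562436

Answer: 1562436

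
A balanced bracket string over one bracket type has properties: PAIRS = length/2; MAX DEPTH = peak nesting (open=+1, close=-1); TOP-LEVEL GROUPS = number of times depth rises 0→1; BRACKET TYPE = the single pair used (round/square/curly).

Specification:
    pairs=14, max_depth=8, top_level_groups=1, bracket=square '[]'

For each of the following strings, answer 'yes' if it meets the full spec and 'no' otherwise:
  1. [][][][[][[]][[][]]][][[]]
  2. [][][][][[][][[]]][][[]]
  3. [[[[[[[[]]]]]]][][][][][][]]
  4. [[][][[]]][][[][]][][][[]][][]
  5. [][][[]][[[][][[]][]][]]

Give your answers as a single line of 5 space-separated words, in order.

String 1 '[][][][[][[]][[][]]][][[]]': depth seq [1 0 1 0 1 0 1 2 1 2 3 2 1 2 3 2 3 2 1 0 1 0 1 2 1 0]
  -> pairs=13 depth=3 groups=6 -> no
String 2 '[][][][][[][][[]]][][[]]': depth seq [1 0 1 0 1 0 1 0 1 2 1 2 1 2 3 2 1 0 1 0 1 2 1 0]
  -> pairs=12 depth=3 groups=7 -> no
String 3 '[[[[[[[[]]]]]]][][][][][][]]': depth seq [1 2 3 4 5 6 7 8 7 6 5 4 3 2 1 2 1 2 1 2 1 2 1 2 1 2 1 0]
  -> pairs=14 depth=8 groups=1 -> yes
String 4 '[[][][[]]][][[][]][][][[]][][]': depth seq [1 2 1 2 1 2 3 2 1 0 1 0 1 2 1 2 1 0 1 0 1 0 1 2 1 0 1 0 1 0]
  -> pairs=15 depth=3 groups=8 -> no
String 5 '[][][[]][[[][][[]][]][]]': depth seq [1 0 1 0 1 2 1 0 1 2 3 2 3 2 3 4 3 2 3 2 1 2 1 0]
  -> pairs=12 depth=4 groups=4 -> no

Answer: no no yes no no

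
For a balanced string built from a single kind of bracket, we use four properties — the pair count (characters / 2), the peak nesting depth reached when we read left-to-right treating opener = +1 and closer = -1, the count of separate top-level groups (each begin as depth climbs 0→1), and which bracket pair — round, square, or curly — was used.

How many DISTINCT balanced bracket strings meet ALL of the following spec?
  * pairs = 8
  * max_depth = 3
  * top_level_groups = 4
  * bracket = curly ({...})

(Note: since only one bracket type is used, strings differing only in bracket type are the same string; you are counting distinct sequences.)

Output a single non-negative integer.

Answer: 94

Derivation:
Spec: pairs=8 depth=3 groups=4
Count(depth <= 3) = 129
Count(depth <= 2) = 35
Count(depth == 3) = 129 - 35 = 94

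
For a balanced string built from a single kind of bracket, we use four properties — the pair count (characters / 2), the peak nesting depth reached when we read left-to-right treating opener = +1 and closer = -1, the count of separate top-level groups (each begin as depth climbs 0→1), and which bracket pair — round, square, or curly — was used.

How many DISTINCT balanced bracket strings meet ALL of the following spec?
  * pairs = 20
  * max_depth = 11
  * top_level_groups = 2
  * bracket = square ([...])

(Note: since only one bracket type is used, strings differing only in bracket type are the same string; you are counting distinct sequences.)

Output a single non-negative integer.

Spec: pairs=20 depth=11 groups=2
Count(depth <= 11) = 1755099588
Count(depth <= 10) = 1726579470
Count(depth == 11) = 1755099588 - 1726579470 = 28520118

Answer: 28520118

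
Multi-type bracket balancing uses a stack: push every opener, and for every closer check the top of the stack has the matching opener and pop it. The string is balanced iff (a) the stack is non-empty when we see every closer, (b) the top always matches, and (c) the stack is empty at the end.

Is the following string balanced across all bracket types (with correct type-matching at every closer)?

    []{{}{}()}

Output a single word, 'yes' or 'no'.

Answer: yes

Derivation:
pos 0: push '['; stack = [
pos 1: ']' matches '['; pop; stack = (empty)
pos 2: push '{'; stack = {
pos 3: push '{'; stack = {{
pos 4: '}' matches '{'; pop; stack = {
pos 5: push '{'; stack = {{
pos 6: '}' matches '{'; pop; stack = {
pos 7: push '('; stack = {(
pos 8: ')' matches '('; pop; stack = {
pos 9: '}' matches '{'; pop; stack = (empty)
end: stack empty → VALID
Verdict: properly nested → yes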